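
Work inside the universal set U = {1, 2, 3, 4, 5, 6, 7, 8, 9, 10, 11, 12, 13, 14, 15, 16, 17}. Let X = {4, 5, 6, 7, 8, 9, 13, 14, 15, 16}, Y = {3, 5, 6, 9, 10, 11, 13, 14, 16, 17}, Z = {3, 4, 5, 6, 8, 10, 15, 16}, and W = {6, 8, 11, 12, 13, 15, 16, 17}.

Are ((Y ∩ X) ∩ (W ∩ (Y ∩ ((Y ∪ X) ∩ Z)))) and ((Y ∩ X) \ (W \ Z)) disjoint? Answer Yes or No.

No

Y ∩ X = {5, 6, 9, 13, 14, 16}
Y ∪ X = {3, 4, 5, 6, 7, 8, 9, 10, 11, 13, 14, 15, 16, 17}
(Y ∪ X) ∩ Z = {3, 4, 5, 6, 8, 10, 15, 16}
Y ∩ ((Y ∪ X) ∩ Z) = {3, 5, 6, 10, 16}
W ∩ (Y ∩ ((Y ∪ X) ∩ Z)) = {6, 16}
(Y ∩ X) ∩ (W ∩ (Y ∩ ((Y ∪ X) ∩ Z))) = {6, 16}
W \ Z = {11, 12, 13, 17}
(Y ∩ X) \ (W \ Z) = {5, 6, 9, 14, 16}
6 lies in both, so they are not disjoint.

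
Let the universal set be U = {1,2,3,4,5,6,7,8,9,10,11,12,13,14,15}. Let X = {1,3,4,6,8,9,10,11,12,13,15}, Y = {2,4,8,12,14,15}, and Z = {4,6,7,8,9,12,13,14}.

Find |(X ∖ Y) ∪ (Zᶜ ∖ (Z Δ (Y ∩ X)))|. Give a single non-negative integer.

X ∖ Y = {1,3,6,9,10,11,13}
Zᶜ = {1,2,3,5,10,11,15}
Y ∩ X = {4,8,12,15}
Z Δ (Y ∩ X) = {6,7,9,13,14,15}
Zᶜ ∖ (Z Δ (Y ∩ X)) = {1,2,3,5,10,11}
(X ∖ Y) ∪ (Zᶜ ∖ (Z Δ (Y ∩ X))) = {1,2,3,5,6,9,10,11,13}
|(X ∖ Y) ∪ (Zᶜ ∖ (Z Δ (Y ∩ X)))| = 9

9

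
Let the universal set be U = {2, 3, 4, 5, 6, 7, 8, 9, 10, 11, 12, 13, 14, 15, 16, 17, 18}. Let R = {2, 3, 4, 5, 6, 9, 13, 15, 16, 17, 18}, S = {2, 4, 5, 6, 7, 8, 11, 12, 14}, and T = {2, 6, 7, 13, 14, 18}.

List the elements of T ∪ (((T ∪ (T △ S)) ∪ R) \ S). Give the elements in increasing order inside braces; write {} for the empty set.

T △ S = {4, 5, 8, 11, 12, 13, 18}
T ∪ (T △ S) = {2, 4, 5, 6, 7, 8, 11, 12, 13, 14, 18}
(T ∪ (T △ S)) ∪ R = {2, 3, 4, 5, 6, 7, 8, 9, 11, 12, 13, 14, 15, 16, 17, 18}
((T ∪ (T △ S)) ∪ R) \ S = {3, 9, 13, 15, 16, 17, 18}
T ∪ (((T ∪ (T △ S)) ∪ R) \ S) = {2, 3, 6, 7, 9, 13, 14, 15, 16, 17, 18}

{2, 3, 6, 7, 9, 13, 14, 15, 16, 17, 18}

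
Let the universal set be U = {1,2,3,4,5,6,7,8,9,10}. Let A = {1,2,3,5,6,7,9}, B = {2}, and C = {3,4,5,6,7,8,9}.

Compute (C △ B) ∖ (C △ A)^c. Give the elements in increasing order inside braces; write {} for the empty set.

C △ B = {2,3,4,5,6,7,8,9}
C △ A = {1,2,4,8}
(C △ A)^c = {3,5,6,7,9,10}
(C △ B) ∖ (C △ A)^c = {2,4,8}

{2,4,8}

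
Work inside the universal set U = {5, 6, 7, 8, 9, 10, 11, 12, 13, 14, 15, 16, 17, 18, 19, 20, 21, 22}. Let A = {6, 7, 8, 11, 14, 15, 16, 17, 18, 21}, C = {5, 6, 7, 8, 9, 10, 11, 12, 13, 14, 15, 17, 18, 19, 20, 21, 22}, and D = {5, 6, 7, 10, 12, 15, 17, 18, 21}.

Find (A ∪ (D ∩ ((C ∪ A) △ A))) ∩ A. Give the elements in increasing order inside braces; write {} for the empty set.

C ∪ A = {5, 6, 7, 8, 9, 10, 11, 12, 13, 14, 15, 16, 17, 18, 19, 20, 21, 22}
(C ∪ A) △ A = {5, 9, 10, 12, 13, 19, 20, 22}
D ∩ ((C ∪ A) △ A) = {5, 10, 12}
A ∪ (D ∩ ((C ∪ A) △ A)) = {5, 6, 7, 8, 10, 11, 12, 14, 15, 16, 17, 18, 21}
(A ∪ (D ∩ ((C ∪ A) △ A))) ∩ A = {6, 7, 8, 11, 14, 15, 16, 17, 18, 21}

{6, 7, 8, 11, 14, 15, 16, 17, 18, 21}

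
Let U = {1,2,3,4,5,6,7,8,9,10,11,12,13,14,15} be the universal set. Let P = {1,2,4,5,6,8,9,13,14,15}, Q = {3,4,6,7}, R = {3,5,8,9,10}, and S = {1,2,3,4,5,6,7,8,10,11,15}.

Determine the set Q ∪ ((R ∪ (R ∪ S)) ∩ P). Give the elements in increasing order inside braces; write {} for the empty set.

{1,2,3,4,5,6,7,8,9,15}

R ∪ S = {1,2,3,4,5,6,7,8,9,10,11,15}
R ∪ (R ∪ S) = {1,2,3,4,5,6,7,8,9,10,11,15}
(R ∪ (R ∪ S)) ∩ P = {1,2,4,5,6,8,9,15}
Q ∪ ((R ∪ (R ∪ S)) ∩ P) = {1,2,3,4,5,6,7,8,9,15}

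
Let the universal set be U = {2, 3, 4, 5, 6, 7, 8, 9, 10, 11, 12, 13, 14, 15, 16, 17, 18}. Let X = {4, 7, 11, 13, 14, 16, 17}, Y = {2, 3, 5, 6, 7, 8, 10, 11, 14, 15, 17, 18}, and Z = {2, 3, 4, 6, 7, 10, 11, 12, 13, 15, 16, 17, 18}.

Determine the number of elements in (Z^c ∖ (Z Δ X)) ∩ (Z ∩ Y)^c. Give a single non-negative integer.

Z^c = {5, 8, 9, 14}
Z Δ X = {2, 3, 6, 10, 12, 14, 15, 18}
Z^c ∖ (Z Δ X) = {5, 8, 9}
Z ∩ Y = {2, 3, 6, 7, 10, 11, 15, 17, 18}
(Z ∩ Y)^c = {4, 5, 8, 9, 12, 13, 14, 16}
(Z^c ∖ (Z Δ X)) ∩ (Z ∩ Y)^c = {5, 8, 9}
|(Z^c ∖ (Z Δ X)) ∩ (Z ∩ Y)^c| = 3

3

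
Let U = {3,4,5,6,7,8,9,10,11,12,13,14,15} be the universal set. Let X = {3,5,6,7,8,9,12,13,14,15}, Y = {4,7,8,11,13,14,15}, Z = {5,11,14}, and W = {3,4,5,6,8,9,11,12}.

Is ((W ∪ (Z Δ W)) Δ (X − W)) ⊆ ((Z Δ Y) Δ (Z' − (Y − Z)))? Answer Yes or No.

Z Δ W = {3,4,6,8,9,12,14}
W ∪ (Z Δ W) = {3,4,5,6,8,9,11,12,14}
X − W = {7,13,14,15}
(W ∪ (Z Δ W)) Δ (X − W) = {3,4,5,6,7,8,9,11,12,13,15}
Z Δ Y = {4,5,7,8,13,15}
Z' = {3,4,6,7,8,9,10,12,13,15}
Y − Z = {4,7,8,13,15}
Z' − (Y − Z) = {3,6,9,10,12}
(Z Δ Y) Δ (Z' − (Y − Z)) = {3,4,5,6,7,8,9,10,12,13,15}
11 ∈ (W ∪ (Z Δ W)) Δ (X − W) but 11 ∉ (Z Δ Y) Δ (Z' − (Y − Z)), so the inclusion fails.

No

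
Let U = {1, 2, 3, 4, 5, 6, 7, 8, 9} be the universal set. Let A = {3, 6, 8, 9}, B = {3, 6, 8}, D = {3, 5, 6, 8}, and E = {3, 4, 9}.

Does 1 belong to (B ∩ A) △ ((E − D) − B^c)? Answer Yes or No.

1 ∉ B and 1 ∉ A, so 1 ∉ B ∩ A
1 ∉ E and 1 ∉ D, so 1 ∉ E − D
1 ∉ B, so 1 ∈ B^c
1 ∉ (E − D) and 1 ∈ B^c, so 1 ∉ (E − D) − B^c
1 ∉ (B ∩ A) and 1 ∉ ((E − D) − B^c), so 1 ∉ (B ∩ A) △ ((E − D) − B^c)

No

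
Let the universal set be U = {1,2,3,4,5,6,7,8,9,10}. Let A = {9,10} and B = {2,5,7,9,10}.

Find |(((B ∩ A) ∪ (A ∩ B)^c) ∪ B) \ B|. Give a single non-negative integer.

B ∩ A = {9,10}
A ∩ B = {9,10}
(A ∩ B)^c = {1,2,3,4,5,6,7,8}
(B ∩ A) ∪ (A ∩ B)^c = {1,2,3,4,5,6,7,8,9,10}
((B ∩ A) ∪ (A ∩ B)^c) ∪ B = {1,2,3,4,5,6,7,8,9,10}
(((B ∩ A) ∪ (A ∩ B)^c) ∪ B) \ B = {1,3,4,6,8}
|(((B ∩ A) ∪ (A ∩ B)^c) ∪ B) \ B| = 5

5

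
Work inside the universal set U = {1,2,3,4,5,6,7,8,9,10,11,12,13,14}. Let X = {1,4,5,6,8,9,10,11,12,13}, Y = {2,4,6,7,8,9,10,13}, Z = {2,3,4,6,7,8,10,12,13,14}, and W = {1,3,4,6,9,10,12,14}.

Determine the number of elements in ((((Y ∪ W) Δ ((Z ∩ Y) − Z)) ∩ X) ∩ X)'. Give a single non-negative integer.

6

Y ∪ W = {1,2,3,4,6,7,8,9,10,12,13,14}
Z ∩ Y = {2,4,6,7,8,10,13}
(Z ∩ Y) − Z = {}
(Y ∪ W) Δ ((Z ∩ Y) − Z) = {1,2,3,4,6,7,8,9,10,12,13,14}
((Y ∪ W) Δ ((Z ∩ Y) − Z)) ∩ X = {1,4,6,8,9,10,12,13}
(((Y ∪ W) Δ ((Z ∩ Y) − Z)) ∩ X) ∩ X = {1,4,6,8,9,10,12,13}
((((Y ∪ W) Δ ((Z ∩ Y) − Z)) ∩ X) ∩ X)' = {2,3,5,7,11,14}
|((((Y ∪ W) Δ ((Z ∩ Y) − Z)) ∩ X) ∩ X)'| = 6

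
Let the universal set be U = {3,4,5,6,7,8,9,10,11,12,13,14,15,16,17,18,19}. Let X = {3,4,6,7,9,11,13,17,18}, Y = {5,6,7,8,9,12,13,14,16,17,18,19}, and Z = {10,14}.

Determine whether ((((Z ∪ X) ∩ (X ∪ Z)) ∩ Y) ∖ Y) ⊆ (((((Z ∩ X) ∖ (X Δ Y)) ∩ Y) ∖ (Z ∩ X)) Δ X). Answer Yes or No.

Z ∪ X = {3,4,6,7,9,10,11,13,14,17,18}
X ∪ Z = {3,4,6,7,9,10,11,13,14,17,18}
(Z ∪ X) ∩ (X ∪ Z) = {3,4,6,7,9,10,11,13,14,17,18}
((Z ∪ X) ∩ (X ∪ Z)) ∩ Y = {6,7,9,13,14,17,18}
(((Z ∪ X) ∩ (X ∪ Z)) ∩ Y) ∖ Y = {}
Z ∩ X = {}
X Δ Y = {3,4,5,8,11,12,14,16,19}
(Z ∩ X) ∖ (X Δ Y) = {}
((Z ∩ X) ∖ (X Δ Y)) ∩ Y = {}
(((Z ∩ X) ∖ (X Δ Y)) ∩ Y) ∖ (Z ∩ X) = {}
((((Z ∩ X) ∖ (X Δ Y)) ∩ Y) ∖ (Z ∩ X)) Δ X = {3,4,6,7,9,11,13,17,18}
Every element of {} is in {3,4,6,7,9,11,13,17,18}, so (((Z ∪ X) ∩ (X ∪ Z)) ∩ Y) ∖ Y ⊆ ((((Z ∩ X) ∖ (X Δ Y)) ∩ Y) ∖ (Z ∩ X)) Δ X.

Yes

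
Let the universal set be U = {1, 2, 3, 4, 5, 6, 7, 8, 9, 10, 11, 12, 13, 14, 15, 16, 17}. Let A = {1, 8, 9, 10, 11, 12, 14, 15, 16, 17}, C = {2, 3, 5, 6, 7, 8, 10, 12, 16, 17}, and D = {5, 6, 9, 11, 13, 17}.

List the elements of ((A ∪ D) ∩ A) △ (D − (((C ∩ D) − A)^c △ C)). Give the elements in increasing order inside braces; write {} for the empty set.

{1, 8, 9, 10, 11, 12, 14, 15, 16}

A ∪ D = {1, 5, 6, 8, 9, 10, 11, 12, 13, 14, 15, 16, 17}
(A ∪ D) ∩ A = {1, 8, 9, 10, 11, 12, 14, 15, 16, 17}
C ∩ D = {5, 6, 17}
(C ∩ D) − A = {5, 6}
((C ∩ D) − A)^c = {1, 2, 3, 4, 7, 8, 9, 10, 11, 12, 13, 14, 15, 16, 17}
((C ∩ D) − A)^c △ C = {1, 4, 5, 6, 9, 11, 13, 14, 15}
D − (((C ∩ D) − A)^c △ C) = {17}
((A ∪ D) ∩ A) △ (D − (((C ∩ D) − A)^c △ C)) = {1, 8, 9, 10, 11, 12, 14, 15, 16}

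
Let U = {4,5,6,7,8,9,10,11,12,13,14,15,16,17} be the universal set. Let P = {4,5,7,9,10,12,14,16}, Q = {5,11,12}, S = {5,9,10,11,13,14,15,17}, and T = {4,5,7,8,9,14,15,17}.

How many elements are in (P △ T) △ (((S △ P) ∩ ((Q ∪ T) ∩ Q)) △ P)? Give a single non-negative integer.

P △ T = {8,10,12,15,16,17}
S △ P = {4,7,11,12,13,15,16,17}
Q ∪ T = {4,5,7,8,9,11,12,14,15,17}
(Q ∪ T) ∩ Q = {5,11,12}
(S △ P) ∩ ((Q ∪ T) ∩ Q) = {11,12}
((S △ P) ∩ ((Q ∪ T) ∩ Q)) △ P = {4,5,7,9,10,11,14,16}
(P △ T) △ (((S △ P) ∩ ((Q ∪ T) ∩ Q)) △ P) = {4,5,7,8,9,11,12,14,15,17}
|(P △ T) △ (((S △ P) ∩ ((Q ∪ T) ∩ Q)) △ P)| = 10

10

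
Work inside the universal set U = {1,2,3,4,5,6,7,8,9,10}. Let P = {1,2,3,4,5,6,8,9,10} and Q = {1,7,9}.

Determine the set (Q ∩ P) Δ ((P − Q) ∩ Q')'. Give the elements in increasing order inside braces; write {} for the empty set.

{7}

Q ∩ P = {1,9}
P − Q = {2,3,4,5,6,8,10}
Q' = {2,3,4,5,6,8,10}
(P − Q) ∩ Q' = {2,3,4,5,6,8,10}
((P − Q) ∩ Q')' = {1,7,9}
(Q ∩ P) Δ ((P − Q) ∩ Q')' = {7}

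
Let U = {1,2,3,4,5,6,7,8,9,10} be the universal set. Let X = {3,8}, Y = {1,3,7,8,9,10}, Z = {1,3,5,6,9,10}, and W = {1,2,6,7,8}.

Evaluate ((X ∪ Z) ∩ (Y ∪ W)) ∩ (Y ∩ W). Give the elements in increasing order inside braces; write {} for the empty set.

{1,8}

X ∪ Z = {1,3,5,6,8,9,10}
Y ∪ W = {1,2,3,6,7,8,9,10}
(X ∪ Z) ∩ (Y ∪ W) = {1,3,6,8,9,10}
Y ∩ W = {1,7,8}
((X ∪ Z) ∩ (Y ∪ W)) ∩ (Y ∩ W) = {1,8}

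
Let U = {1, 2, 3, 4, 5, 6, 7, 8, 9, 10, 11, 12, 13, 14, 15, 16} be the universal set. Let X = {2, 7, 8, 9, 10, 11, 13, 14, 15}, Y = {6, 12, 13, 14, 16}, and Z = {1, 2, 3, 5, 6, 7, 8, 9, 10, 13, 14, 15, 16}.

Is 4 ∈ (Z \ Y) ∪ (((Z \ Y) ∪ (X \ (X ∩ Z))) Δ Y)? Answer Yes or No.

No

4 ∉ Z and 4 ∉ Y, so 4 ∉ Z \ Y
4 ∉ Z and 4 ∉ Y, so 4 ∉ Z \ Y
4 ∉ X and 4 ∉ Z, so 4 ∉ X ∩ Z
4 ∉ X and 4 ∉ (X ∩ Z), so 4 ∉ X \ (X ∩ Z)
4 ∉ (Z \ Y) and 4 ∉ (X \ (X ∩ Z)), so 4 ∉ (Z \ Y) ∪ (X \ (X ∩ Z))
4 ∉ ((Z \ Y) ∪ (X \ (X ∩ Z))) and 4 ∉ Y, so 4 ∉ ((Z \ Y) ∪ (X \ (X ∩ Z))) Δ Y
4 ∉ (Z \ Y) and 4 ∉ (((Z \ Y) ∪ (X \ (X ∩ Z))) Δ Y), so 4 ∉ (Z \ Y) ∪ (((Z \ Y) ∪ (X \ (X ∩ Z))) Δ Y)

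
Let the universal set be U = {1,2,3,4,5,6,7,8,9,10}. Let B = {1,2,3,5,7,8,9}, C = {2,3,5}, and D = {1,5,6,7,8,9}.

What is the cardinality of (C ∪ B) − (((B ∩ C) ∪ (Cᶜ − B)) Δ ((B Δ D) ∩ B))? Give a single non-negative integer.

C ∪ B = {1,2,3,5,7,8,9}
B ∩ C = {2,3,5}
Cᶜ = {1,4,6,7,8,9,10}
Cᶜ − B = {4,6,10}
(B ∩ C) ∪ (Cᶜ − B) = {2,3,4,5,6,10}
B Δ D = {2,3,6}
(B Δ D) ∩ B = {2,3}
((B ∩ C) ∪ (Cᶜ − B)) Δ ((B Δ D) ∩ B) = {4,5,6,10}
(C ∪ B) − (((B ∩ C) ∪ (Cᶜ − B)) Δ ((B Δ D) ∩ B)) = {1,2,3,7,8,9}
|(C ∪ B) − (((B ∩ C) ∪ (Cᶜ − B)) Δ ((B Δ D) ∩ B))| = 6

6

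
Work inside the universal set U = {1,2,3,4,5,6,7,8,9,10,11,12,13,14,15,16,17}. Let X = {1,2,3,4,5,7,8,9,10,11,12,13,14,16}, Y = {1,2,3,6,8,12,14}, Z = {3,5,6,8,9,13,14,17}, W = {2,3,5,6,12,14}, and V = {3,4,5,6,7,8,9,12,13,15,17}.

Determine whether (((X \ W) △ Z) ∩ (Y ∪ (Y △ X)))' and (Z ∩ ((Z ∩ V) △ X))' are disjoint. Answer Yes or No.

No

X \ W = {1,4,7,8,9,10,11,13,16}
(X \ W) △ Z = {1,3,4,5,6,7,10,11,14,16,17}
Y △ X = {4,5,6,7,9,10,11,13,16}
Y ∪ (Y △ X) = {1,2,3,4,5,6,7,8,9,10,11,12,13,14,16}
((X \ W) △ Z) ∩ (Y ∪ (Y △ X)) = {1,3,4,5,6,7,10,11,14,16}
(((X \ W) △ Z) ∩ (Y ∪ (Y △ X)))' = {2,8,9,12,13,15,17}
Z ∩ V = {3,5,6,8,9,13,17}
(Z ∩ V) △ X = {1,2,4,6,7,10,11,12,14,16,17}
Z ∩ ((Z ∩ V) △ X) = {6,14,17}
(Z ∩ ((Z ∩ V) △ X))' = {1,2,3,4,5,7,8,9,10,11,12,13,15,16}
2 lies in both, so they are not disjoint.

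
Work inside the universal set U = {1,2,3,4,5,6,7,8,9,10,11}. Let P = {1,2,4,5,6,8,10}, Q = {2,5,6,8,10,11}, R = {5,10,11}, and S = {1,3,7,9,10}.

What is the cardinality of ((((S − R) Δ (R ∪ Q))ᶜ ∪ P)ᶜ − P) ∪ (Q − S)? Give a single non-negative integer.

S − R = {1,3,7,9}
R ∪ Q = {2,5,6,8,10,11}
(S − R) Δ (R ∪ Q) = {1,2,3,5,6,7,8,9,10,11}
((S − R) Δ (R ∪ Q))ᶜ = {4}
((S − R) Δ (R ∪ Q))ᶜ ∪ P = {1,2,4,5,6,8,10}
(((S − R) Δ (R ∪ Q))ᶜ ∪ P)ᶜ = {3,7,9,11}
(((S − R) Δ (R ∪ Q))ᶜ ∪ P)ᶜ − P = {3,7,9,11}
Q − S = {2,5,6,8,11}
((((S − R) Δ (R ∪ Q))ᶜ ∪ P)ᶜ − P) ∪ (Q − S) = {2,3,5,6,7,8,9,11}
|((((S − R) Δ (R ∪ Q))ᶜ ∪ P)ᶜ − P) ∪ (Q − S)| = 8

8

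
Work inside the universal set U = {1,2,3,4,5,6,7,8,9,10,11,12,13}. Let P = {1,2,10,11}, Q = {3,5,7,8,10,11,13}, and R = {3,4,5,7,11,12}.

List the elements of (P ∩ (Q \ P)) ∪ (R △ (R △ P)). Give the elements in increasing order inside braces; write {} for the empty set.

Q \ P = {3,5,7,8,13}
P ∩ (Q \ P) = {}
R △ P = {1,2,3,4,5,7,10,12}
R △ (R △ P) = {1,2,10,11}
(P ∩ (Q \ P)) ∪ (R △ (R △ P)) = {1,2,10,11}

{1,2,10,11}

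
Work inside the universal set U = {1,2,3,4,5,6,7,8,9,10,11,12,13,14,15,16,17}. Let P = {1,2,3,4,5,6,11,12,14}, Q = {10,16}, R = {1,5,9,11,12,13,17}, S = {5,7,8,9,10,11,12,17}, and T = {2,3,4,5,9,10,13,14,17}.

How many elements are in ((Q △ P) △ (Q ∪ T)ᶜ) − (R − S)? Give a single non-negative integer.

10

Q △ P = {1,2,3,4,5,6,10,11,12,14,16}
Q ∪ T = {2,3,4,5,9,10,13,14,16,17}
(Q ∪ T)ᶜ = {1,6,7,8,11,12,15}
(Q △ P) △ (Q ∪ T)ᶜ = {2,3,4,5,7,8,10,14,15,16}
R − S = {1,13}
((Q △ P) △ (Q ∪ T)ᶜ) − (R − S) = {2,3,4,5,7,8,10,14,15,16}
|((Q △ P) △ (Q ∪ T)ᶜ) − (R − S)| = 10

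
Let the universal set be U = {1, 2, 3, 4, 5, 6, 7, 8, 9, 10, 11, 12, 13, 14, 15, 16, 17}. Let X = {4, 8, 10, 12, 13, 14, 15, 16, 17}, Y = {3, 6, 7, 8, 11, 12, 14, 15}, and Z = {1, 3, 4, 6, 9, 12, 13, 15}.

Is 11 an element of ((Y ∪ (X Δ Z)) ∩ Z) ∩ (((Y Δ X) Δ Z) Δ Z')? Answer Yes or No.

No

11 ∉ X and 11 ∉ Z, so 11 ∉ X Δ Z
11 ∈ Y and 11 ∉ (X Δ Z), so 11 ∈ Y ∪ (X Δ Z)
11 ∈ (Y ∪ (X Δ Z)) and 11 ∉ Z, so 11 ∉ (Y ∪ (X Δ Z)) ∩ Z
11 ∈ Y and 11 ∉ X, so 11 ∈ Y Δ X
11 ∈ (Y Δ X) and 11 ∉ Z, so 11 ∈ (Y Δ X) Δ Z
11 ∉ Z, so 11 ∈ Z'
11 ∈ ((Y Δ X) Δ Z) and 11 ∈ Z', so 11 ∉ ((Y Δ X) Δ Z) Δ Z'
11 ∉ ((Y ∪ (X Δ Z)) ∩ Z) and 11 ∉ (((Y Δ X) Δ Z) Δ Z'), so 11 ∉ ((Y ∪ (X Δ Z)) ∩ Z) ∩ (((Y Δ X) Δ Z) Δ Z')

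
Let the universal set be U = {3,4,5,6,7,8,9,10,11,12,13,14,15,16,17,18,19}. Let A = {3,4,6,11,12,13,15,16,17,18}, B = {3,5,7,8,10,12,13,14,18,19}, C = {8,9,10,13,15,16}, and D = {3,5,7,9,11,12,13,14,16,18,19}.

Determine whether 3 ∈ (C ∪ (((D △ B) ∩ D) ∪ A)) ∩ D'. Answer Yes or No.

No

3 ∈ D and 3 ∈ B, so 3 ∉ D △ B
3 ∉ (D △ B) and 3 ∈ D, so 3 ∉ (D △ B) ∩ D
3 ∉ ((D △ B) ∩ D) and 3 ∈ A, so 3 ∈ ((D △ B) ∩ D) ∪ A
3 ∉ C and 3 ∈ (((D △ B) ∩ D) ∪ A), so 3 ∈ C ∪ (((D △ B) ∩ D) ∪ A)
3 ∈ D, so 3 ∉ D'
3 ∈ (C ∪ (((D △ B) ∩ D) ∪ A)) and 3 ∉ D', so 3 ∉ (C ∪ (((D △ B) ∩ D) ∪ A)) ∩ D'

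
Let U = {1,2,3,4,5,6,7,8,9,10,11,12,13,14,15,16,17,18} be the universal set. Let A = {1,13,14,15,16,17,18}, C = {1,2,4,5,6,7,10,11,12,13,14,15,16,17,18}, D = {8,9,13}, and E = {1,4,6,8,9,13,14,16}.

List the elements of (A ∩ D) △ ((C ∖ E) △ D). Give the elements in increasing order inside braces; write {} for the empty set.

A ∩ D = {13}
C ∖ E = {2,5,7,10,11,12,15,17,18}
(C ∖ E) △ D = {2,5,7,8,9,10,11,12,13,15,17,18}
(A ∩ D) △ ((C ∖ E) △ D) = {2,5,7,8,9,10,11,12,15,17,18}

{2,5,7,8,9,10,11,12,15,17,18}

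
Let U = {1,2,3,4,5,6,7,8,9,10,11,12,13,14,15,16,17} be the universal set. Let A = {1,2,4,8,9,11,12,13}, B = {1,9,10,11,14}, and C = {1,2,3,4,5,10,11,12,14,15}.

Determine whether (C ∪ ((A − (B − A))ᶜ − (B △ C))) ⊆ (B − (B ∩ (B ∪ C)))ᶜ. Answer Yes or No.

Yes

B − A = {10,14}
A − (B − A) = {1,2,4,8,9,11,12,13}
(A − (B − A))ᶜ = {3,5,6,7,10,14,15,16,17}
B △ C = {2,3,4,5,9,12,15}
(A − (B − A))ᶜ − (B △ C) = {6,7,10,14,16,17}
C ∪ ((A − (B − A))ᶜ − (B △ C)) = {1,2,3,4,5,6,7,10,11,12,14,15,16,17}
B ∪ C = {1,2,3,4,5,9,10,11,12,14,15}
B ∩ (B ∪ C) = {1,9,10,11,14}
B − (B ∩ (B ∪ C)) = {}
(B − (B ∩ (B ∪ C)))ᶜ = {1,2,3,4,5,6,7,8,9,10,11,12,13,14,15,16,17}
Every element of {1,2,3,4,5,6,7,10,11,12,14,15,16,17} is in {1,2,3,4,5,6,7,8,9,10,11,12,13,14,15,16,17}, so C ∪ ((A − (B − A))ᶜ − (B △ C)) ⊆ (B − (B ∩ (B ∪ C)))ᶜ.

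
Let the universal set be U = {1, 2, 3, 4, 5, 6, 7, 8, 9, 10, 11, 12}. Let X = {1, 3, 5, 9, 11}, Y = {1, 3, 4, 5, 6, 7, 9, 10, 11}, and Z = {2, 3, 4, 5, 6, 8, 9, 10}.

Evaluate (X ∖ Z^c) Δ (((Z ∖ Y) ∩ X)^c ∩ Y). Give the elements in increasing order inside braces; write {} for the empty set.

Z^c = {1, 7, 11, 12}
X ∖ Z^c = {3, 5, 9}
Z ∖ Y = {2, 8}
(Z ∖ Y) ∩ X = {}
((Z ∖ Y) ∩ X)^c = {1, 2, 3, 4, 5, 6, 7, 8, 9, 10, 11, 12}
((Z ∖ Y) ∩ X)^c ∩ Y = {1, 3, 4, 5, 6, 7, 9, 10, 11}
(X ∖ Z^c) Δ (((Z ∖ Y) ∩ X)^c ∩ Y) = {1, 4, 6, 7, 10, 11}

{1, 4, 6, 7, 10, 11}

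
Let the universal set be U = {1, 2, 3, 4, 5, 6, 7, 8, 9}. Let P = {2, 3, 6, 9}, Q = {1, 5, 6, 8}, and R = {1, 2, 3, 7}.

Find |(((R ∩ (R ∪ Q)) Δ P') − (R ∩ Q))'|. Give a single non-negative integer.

4

R ∪ Q = {1, 2, 3, 5, 6, 7, 8}
R ∩ (R ∪ Q) = {1, 2, 3, 7}
P' = {1, 4, 5, 7, 8}
(R ∩ (R ∪ Q)) Δ P' = {2, 3, 4, 5, 8}
R ∩ Q = {1}
((R ∩ (R ∪ Q)) Δ P') − (R ∩ Q) = {2, 3, 4, 5, 8}
(((R ∩ (R ∪ Q)) Δ P') − (R ∩ Q))' = {1, 6, 7, 9}
|(((R ∩ (R ∪ Q)) Δ P') − (R ∩ Q))'| = 4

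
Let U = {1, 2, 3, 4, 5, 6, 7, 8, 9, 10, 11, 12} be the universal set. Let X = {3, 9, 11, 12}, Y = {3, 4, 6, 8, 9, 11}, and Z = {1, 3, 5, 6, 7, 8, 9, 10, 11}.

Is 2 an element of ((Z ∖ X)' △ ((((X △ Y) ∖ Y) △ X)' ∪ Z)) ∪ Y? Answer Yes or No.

2 ∉ Z and 2 ∉ X, so 2 ∉ Z ∖ X
2 ∈ (Z ∖ X)' since 2 ∉ (Z ∖ X)
2 ∉ X and 2 ∉ Y, so 2 ∉ X △ Y
2 ∉ (X △ Y) and 2 ∉ Y, so 2 ∉ (X △ Y) ∖ Y
2 ∉ ((X △ Y) ∖ Y) and 2 ∉ X, so 2 ∉ ((X △ Y) ∖ Y) △ X
2 ∈ (((X △ Y) ∖ Y) △ X)' since 2 ∉ (((X △ Y) ∖ Y) △ X)
2 ∈ (((X △ Y) ∖ Y) △ X)' and 2 ∉ Z, so 2 ∈ (((X △ Y) ∖ Y) △ X)' ∪ Z
2 ∈ (Z ∖ X)' and 2 ∈ ((((X △ Y) ∖ Y) △ X)' ∪ Z), so 2 ∉ (Z ∖ X)' △ ((((X △ Y) ∖ Y) △ X)' ∪ Z)
2 ∉ ((Z ∖ X)' △ ((((X △ Y) ∖ Y) △ X)' ∪ Z)) and 2 ∉ Y, so 2 ∉ ((Z ∖ X)' △ ((((X △ Y) ∖ Y) △ X)' ∪ Z)) ∪ Y

No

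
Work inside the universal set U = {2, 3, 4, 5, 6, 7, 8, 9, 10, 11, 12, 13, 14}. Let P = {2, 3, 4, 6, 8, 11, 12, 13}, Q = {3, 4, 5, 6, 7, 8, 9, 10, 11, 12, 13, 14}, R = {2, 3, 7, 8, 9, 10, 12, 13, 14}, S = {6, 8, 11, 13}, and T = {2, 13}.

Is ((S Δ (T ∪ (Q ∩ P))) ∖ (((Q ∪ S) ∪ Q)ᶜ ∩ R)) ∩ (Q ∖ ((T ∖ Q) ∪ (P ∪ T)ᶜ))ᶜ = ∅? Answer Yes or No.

Q ∩ P = {3, 4, 6, 8, 11, 12, 13}
T ∪ (Q ∩ P) = {2, 3, 4, 6, 8, 11, 12, 13}
S Δ (T ∪ (Q ∩ P)) = {2, 3, 4, 12}
Q ∪ S = {3, 4, 5, 6, 7, 8, 9, 10, 11, 12, 13, 14}
(Q ∪ S) ∪ Q = {3, 4, 5, 6, 7, 8, 9, 10, 11, 12, 13, 14}
((Q ∪ S) ∪ Q)ᶜ = {2}
((Q ∪ S) ∪ Q)ᶜ ∩ R = {2}
(S Δ (T ∪ (Q ∩ P))) ∖ (((Q ∪ S) ∪ Q)ᶜ ∩ R) = {3, 4, 12}
T ∖ Q = {2}
P ∪ T = {2, 3, 4, 6, 8, 11, 12, 13}
(P ∪ T)ᶜ = {5, 7, 9, 10, 14}
(T ∖ Q) ∪ (P ∪ T)ᶜ = {2, 5, 7, 9, 10, 14}
Q ∖ ((T ∖ Q) ∪ (P ∪ T)ᶜ) = {3, 4, 6, 8, 11, 12, 13}
(Q ∖ ((T ∖ Q) ∪ (P ∪ T)ᶜ))ᶜ = {2, 5, 7, 9, 10, 14}
{3, 4, 12} and {2, 5, 7, 9, 10, 14} share no elements.

Yes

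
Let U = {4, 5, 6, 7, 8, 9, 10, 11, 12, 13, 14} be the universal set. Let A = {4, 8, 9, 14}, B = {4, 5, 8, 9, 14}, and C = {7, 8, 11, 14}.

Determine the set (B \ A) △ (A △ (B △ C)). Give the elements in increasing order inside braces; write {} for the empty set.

B \ A = {5}
B △ C = {4, 5, 7, 9, 11}
A △ (B △ C) = {5, 7, 8, 11, 14}
(B \ A) △ (A △ (B △ C)) = {7, 8, 11, 14}

{7, 8, 11, 14}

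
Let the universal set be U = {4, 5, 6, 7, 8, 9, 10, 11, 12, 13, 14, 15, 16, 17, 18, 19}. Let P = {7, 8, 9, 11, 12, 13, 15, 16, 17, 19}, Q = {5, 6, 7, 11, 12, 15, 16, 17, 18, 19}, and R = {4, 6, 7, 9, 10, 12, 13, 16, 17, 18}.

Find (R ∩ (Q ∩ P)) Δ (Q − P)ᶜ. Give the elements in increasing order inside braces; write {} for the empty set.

{4, 8, 9, 10, 11, 13, 14, 15, 19}

Q ∩ P = {7, 11, 12, 15, 16, 17, 19}
R ∩ (Q ∩ P) = {7, 12, 16, 17}
Q − P = {5, 6, 18}
(Q − P)ᶜ = {4, 7, 8, 9, 10, 11, 12, 13, 14, 15, 16, 17, 19}
(R ∩ (Q ∩ P)) Δ (Q − P)ᶜ = {4, 8, 9, 10, 11, 13, 14, 15, 19}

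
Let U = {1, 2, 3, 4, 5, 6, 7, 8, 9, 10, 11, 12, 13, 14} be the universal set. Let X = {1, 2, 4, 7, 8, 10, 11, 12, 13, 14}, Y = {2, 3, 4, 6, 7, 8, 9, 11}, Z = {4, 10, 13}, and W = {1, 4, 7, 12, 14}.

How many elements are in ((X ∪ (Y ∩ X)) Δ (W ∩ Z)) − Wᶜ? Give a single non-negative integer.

4

Y ∩ X = {2, 4, 7, 8, 11}
X ∪ (Y ∩ X) = {1, 2, 4, 7, 8, 10, 11, 12, 13, 14}
W ∩ Z = {4}
(X ∪ (Y ∩ X)) Δ (W ∩ Z) = {1, 2, 7, 8, 10, 11, 12, 13, 14}
Wᶜ = {2, 3, 5, 6, 8, 9, 10, 11, 13}
((X ∪ (Y ∩ X)) Δ (W ∩ Z)) − Wᶜ = {1, 7, 12, 14}
|((X ∪ (Y ∩ X)) Δ (W ∩ Z)) − Wᶜ| = 4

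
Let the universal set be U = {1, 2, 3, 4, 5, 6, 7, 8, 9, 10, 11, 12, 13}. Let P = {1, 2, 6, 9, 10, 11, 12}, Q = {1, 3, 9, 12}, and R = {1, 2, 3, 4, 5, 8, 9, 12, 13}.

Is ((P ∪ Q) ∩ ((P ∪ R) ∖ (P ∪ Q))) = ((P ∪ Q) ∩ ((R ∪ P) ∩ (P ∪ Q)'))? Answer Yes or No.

Yes

P ∪ Q = {1, 2, 3, 6, 9, 10, 11, 12}
P ∪ R = {1, 2, 3, 4, 5, 6, 8, 9, 10, 11, 12, 13}
(P ∪ R) ∖ (P ∪ Q) = {4, 5, 8, 13}
(P ∪ Q) ∩ ((P ∪ R) ∖ (P ∪ Q)) = {}
R ∪ P = {1, 2, 3, 4, 5, 6, 8, 9, 10, 11, 12, 13}
(P ∪ Q)' = {4, 5, 7, 8, 13}
(R ∪ P) ∩ (P ∪ Q)' = {4, 5, 8, 13}
(P ∪ Q) ∩ ((R ∪ P) ∩ (P ∪ Q)') = {}
Both equal {}, so (P ∪ Q) ∩ ((P ∪ R) ∖ (P ∪ Q)) = (P ∪ Q) ∩ ((R ∪ P) ∩ (P ∪ Q)').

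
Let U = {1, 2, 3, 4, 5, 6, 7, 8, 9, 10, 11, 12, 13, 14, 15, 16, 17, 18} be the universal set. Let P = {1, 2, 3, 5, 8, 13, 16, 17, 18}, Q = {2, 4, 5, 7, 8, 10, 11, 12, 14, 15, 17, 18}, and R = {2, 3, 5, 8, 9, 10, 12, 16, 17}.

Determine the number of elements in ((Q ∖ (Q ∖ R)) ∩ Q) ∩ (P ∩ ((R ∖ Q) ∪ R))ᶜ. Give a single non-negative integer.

2

Q ∖ R = {4, 7, 11, 14, 15, 18}
Q ∖ (Q ∖ R) = {2, 5, 8, 10, 12, 17}
(Q ∖ (Q ∖ R)) ∩ Q = {2, 5, 8, 10, 12, 17}
R ∖ Q = {3, 9, 16}
(R ∖ Q) ∪ R = {2, 3, 5, 8, 9, 10, 12, 16, 17}
P ∩ ((R ∖ Q) ∪ R) = {2, 3, 5, 8, 16, 17}
(P ∩ ((R ∖ Q) ∪ R))ᶜ = {1, 4, 6, 7, 9, 10, 11, 12, 13, 14, 15, 18}
((Q ∖ (Q ∖ R)) ∩ Q) ∩ (P ∩ ((R ∖ Q) ∪ R))ᶜ = {10, 12}
|((Q ∖ (Q ∖ R)) ∩ Q) ∩ (P ∩ ((R ∖ Q) ∪ R))ᶜ| = 2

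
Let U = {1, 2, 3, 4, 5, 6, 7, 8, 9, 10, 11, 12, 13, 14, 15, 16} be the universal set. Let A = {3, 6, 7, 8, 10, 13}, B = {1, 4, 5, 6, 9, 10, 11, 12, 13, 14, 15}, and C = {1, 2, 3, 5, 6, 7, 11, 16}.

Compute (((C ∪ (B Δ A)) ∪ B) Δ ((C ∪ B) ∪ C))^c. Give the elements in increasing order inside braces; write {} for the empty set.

B Δ A = {1, 3, 4, 5, 7, 8, 9, 11, 12, 14, 15}
C ∪ (B Δ A) = {1, 2, 3, 4, 5, 6, 7, 8, 9, 11, 12, 14, 15, 16}
(C ∪ (B Δ A)) ∪ B = {1, 2, 3, 4, 5, 6, 7, 8, 9, 10, 11, 12, 13, 14, 15, 16}
C ∪ B = {1, 2, 3, 4, 5, 6, 7, 9, 10, 11, 12, 13, 14, 15, 16}
(C ∪ B) ∪ C = {1, 2, 3, 4, 5, 6, 7, 9, 10, 11, 12, 13, 14, 15, 16}
((C ∪ (B Δ A)) ∪ B) Δ ((C ∪ B) ∪ C) = {8}
(((C ∪ (B Δ A)) ∪ B) Δ ((C ∪ B) ∪ C))^c = {1, 2, 3, 4, 5, 6, 7, 9, 10, 11, 12, 13, 14, 15, 16}

{1, 2, 3, 4, 5, 6, 7, 9, 10, 11, 12, 13, 14, 15, 16}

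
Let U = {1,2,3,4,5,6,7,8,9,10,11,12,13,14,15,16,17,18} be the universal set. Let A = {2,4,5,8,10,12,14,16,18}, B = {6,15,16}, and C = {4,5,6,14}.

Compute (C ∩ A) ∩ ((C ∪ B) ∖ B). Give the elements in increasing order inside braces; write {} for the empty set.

C ∩ A = {4,5,14}
C ∪ B = {4,5,6,14,15,16}
(C ∪ B) ∖ B = {4,5,14}
(C ∩ A) ∩ ((C ∪ B) ∖ B) = {4,5,14}

{4,5,14}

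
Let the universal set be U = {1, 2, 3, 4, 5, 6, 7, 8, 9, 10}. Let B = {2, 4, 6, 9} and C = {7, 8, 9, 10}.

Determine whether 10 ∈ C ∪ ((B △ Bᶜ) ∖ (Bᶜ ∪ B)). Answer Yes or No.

10 ∉ B, so 10 ∈ Bᶜ
10 ∉ B and 10 ∈ Bᶜ, so 10 ∈ B △ Bᶜ
10 ∉ B, so 10 ∈ Bᶜ
10 ∈ Bᶜ and 10 ∉ B, so 10 ∈ Bᶜ ∪ B
10 ∈ (B △ Bᶜ) and 10 ∈ (Bᶜ ∪ B), so 10 ∉ (B △ Bᶜ) ∖ (Bᶜ ∪ B)
10 ∈ C and 10 ∉ ((B △ Bᶜ) ∖ (Bᶜ ∪ B)), so 10 ∈ C ∪ ((B △ Bᶜ) ∖ (Bᶜ ∪ B))

Yes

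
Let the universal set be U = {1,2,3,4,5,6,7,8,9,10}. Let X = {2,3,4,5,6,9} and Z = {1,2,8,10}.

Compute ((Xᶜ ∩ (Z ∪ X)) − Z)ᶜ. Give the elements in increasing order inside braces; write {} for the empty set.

{1,2,3,4,5,6,7,8,9,10}

Xᶜ = {1,7,8,10}
Z ∪ X = {1,2,3,4,5,6,8,9,10}
Xᶜ ∩ (Z ∪ X) = {1,8,10}
(Xᶜ ∩ (Z ∪ X)) − Z = {}
((Xᶜ ∩ (Z ∪ X)) − Z)ᶜ = {1,2,3,4,5,6,7,8,9,10}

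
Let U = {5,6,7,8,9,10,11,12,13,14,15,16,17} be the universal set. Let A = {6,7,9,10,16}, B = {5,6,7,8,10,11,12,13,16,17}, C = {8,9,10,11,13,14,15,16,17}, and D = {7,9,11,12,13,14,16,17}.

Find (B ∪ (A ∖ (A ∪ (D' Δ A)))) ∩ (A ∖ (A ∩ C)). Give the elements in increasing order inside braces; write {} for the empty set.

D' = {5,6,8,10,15}
D' Δ A = {5,7,8,9,15,16}
A ∪ (D' Δ A) = {5,6,7,8,9,10,15,16}
A ∖ (A ∪ (D' Δ A)) = {}
B ∪ (A ∖ (A ∪ (D' Δ A))) = {5,6,7,8,10,11,12,13,16,17}
A ∩ C = {9,10,16}
A ∖ (A ∩ C) = {6,7}
(B ∪ (A ∖ (A ∪ (D' Δ A)))) ∩ (A ∖ (A ∩ C)) = {6,7}

{6,7}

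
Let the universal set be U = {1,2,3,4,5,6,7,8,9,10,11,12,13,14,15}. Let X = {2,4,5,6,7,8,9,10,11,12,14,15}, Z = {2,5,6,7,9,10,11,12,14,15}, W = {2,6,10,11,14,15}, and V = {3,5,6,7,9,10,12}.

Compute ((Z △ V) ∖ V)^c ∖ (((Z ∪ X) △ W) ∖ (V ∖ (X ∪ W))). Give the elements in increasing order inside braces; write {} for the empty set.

Z △ V = {2,3,11,14,15}
(Z △ V) ∖ V = {2,11,14,15}
((Z △ V) ∖ V)^c = {1,3,4,5,6,7,8,9,10,12,13}
Z ∪ X = {2,4,5,6,7,8,9,10,11,12,14,15}
(Z ∪ X) △ W = {4,5,7,8,9,12}
X ∪ W = {2,4,5,6,7,8,9,10,11,12,14,15}
V ∖ (X ∪ W) = {3}
((Z ∪ X) △ W) ∖ (V ∖ (X ∪ W)) = {4,5,7,8,9,12}
((Z △ V) ∖ V)^c ∖ (((Z ∪ X) △ W) ∖ (V ∖ (X ∪ W))) = {1,3,6,10,13}

{1,3,6,10,13}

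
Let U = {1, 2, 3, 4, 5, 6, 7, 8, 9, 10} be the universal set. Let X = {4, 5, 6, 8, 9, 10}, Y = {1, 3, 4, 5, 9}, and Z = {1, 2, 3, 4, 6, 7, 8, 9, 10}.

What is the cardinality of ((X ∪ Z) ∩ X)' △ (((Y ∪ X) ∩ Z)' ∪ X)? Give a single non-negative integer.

X ∪ Z = {1, 2, 3, 4, 5, 6, 7, 8, 9, 10}
(X ∪ Z) ∩ X = {4, 5, 6, 8, 9, 10}
((X ∪ Z) ∩ X)' = {1, 2, 3, 7}
Y ∪ X = {1, 3, 4, 5, 6, 8, 9, 10}
(Y ∪ X) ∩ Z = {1, 3, 4, 6, 8, 9, 10}
((Y ∪ X) ∩ Z)' = {2, 5, 7}
((Y ∪ X) ∩ Z)' ∪ X = {2, 4, 5, 6, 7, 8, 9, 10}
((X ∪ Z) ∩ X)' △ (((Y ∪ X) ∩ Z)' ∪ X) = {1, 3, 4, 5, 6, 8, 9, 10}
|((X ∪ Z) ∩ X)' △ (((Y ∪ X) ∩ Z)' ∪ X)| = 8

8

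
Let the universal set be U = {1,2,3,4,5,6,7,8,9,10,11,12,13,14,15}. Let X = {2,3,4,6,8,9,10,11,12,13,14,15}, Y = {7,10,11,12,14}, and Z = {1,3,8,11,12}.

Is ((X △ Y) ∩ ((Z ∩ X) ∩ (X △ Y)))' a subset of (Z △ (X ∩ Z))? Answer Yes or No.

X △ Y = {2,3,4,6,7,8,9,13,15}
Z ∩ X = {3,8,11,12}
(Z ∩ X) ∩ (X △ Y) = {3,8}
(X △ Y) ∩ ((Z ∩ X) ∩ (X △ Y)) = {3,8}
((X △ Y) ∩ ((Z ∩ X) ∩ (X △ Y)))' = {1,2,4,5,6,7,9,10,11,12,13,14,15}
X ∩ Z = {3,8,11,12}
Z △ (X ∩ Z) = {1}
2 ∈ ((X △ Y) ∩ ((Z ∩ X) ∩ (X △ Y)))' but 2 ∉ Z △ (X ∩ Z), so the inclusion fails.

No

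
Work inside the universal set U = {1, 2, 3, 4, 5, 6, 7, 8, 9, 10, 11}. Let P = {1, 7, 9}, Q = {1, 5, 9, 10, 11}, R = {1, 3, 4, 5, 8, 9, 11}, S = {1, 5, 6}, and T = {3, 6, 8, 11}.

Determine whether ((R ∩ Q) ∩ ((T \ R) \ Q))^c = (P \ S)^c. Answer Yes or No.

R ∩ Q = {1, 5, 9, 11}
T \ R = {6}
(T \ R) \ Q = {6}
(R ∩ Q) ∩ ((T \ R) \ Q) = {}
((R ∩ Q) ∩ ((T \ R) \ Q))^c = {1, 2, 3, 4, 5, 6, 7, 8, 9, 10, 11}
P \ S = {7, 9}
(P \ S)^c = {1, 2, 3, 4, 5, 6, 8, 10, 11}
7 ∈ ((R ∩ Q) ∩ ((T \ R) \ Q))^c but 7 ∉ (P \ S)^c, so they differ.

No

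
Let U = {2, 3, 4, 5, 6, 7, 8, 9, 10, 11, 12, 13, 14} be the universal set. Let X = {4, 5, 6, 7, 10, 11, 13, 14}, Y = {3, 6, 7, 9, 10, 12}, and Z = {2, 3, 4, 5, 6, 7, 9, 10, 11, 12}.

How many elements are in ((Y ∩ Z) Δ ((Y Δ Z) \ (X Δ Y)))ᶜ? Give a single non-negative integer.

Y ∩ Z = {3, 6, 7, 9, 10, 12}
Y Δ Z = {2, 4, 5, 11}
X Δ Y = {3, 4, 5, 9, 11, 12, 13, 14}
(Y Δ Z) \ (X Δ Y) = {2}
(Y ∩ Z) Δ ((Y Δ Z) \ (X Δ Y)) = {2, 3, 6, 7, 9, 10, 12}
((Y ∩ Z) Δ ((Y Δ Z) \ (X Δ Y)))ᶜ = {4, 5, 8, 11, 13, 14}
|((Y ∩ Z) Δ ((Y Δ Z) \ (X Δ Y)))ᶜ| = 6

6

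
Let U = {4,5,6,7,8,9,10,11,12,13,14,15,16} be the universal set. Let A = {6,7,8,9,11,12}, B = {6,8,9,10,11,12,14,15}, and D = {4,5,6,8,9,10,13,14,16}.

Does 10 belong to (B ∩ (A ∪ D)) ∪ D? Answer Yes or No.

10 ∉ A and 10 ∈ D, so 10 ∈ A ∪ D
10 ∈ B and 10 ∈ (A ∪ D), so 10 ∈ B ∩ (A ∪ D)
10 ∈ (B ∩ (A ∪ D)) and 10 ∈ D, so 10 ∈ (B ∩ (A ∪ D)) ∪ D

Yes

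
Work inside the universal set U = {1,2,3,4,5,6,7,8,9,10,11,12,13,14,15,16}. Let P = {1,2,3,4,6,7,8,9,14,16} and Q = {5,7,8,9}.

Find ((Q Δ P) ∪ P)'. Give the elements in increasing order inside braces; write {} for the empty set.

{10,11,12,13,15}

Q Δ P = {1,2,3,4,5,6,14,16}
(Q Δ P) ∪ P = {1,2,3,4,5,6,7,8,9,14,16}
((Q Δ P) ∪ P)' = {10,11,12,13,15}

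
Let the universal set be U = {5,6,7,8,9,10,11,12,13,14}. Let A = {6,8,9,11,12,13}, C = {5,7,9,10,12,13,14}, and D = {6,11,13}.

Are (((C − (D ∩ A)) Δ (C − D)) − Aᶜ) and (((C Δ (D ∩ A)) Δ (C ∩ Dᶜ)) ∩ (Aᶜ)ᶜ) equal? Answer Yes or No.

D ∩ A = {6,11,13}
C − (D ∩ A) = {5,7,9,10,12,14}
C − D = {5,7,9,10,12,14}
(C − (D ∩ A)) Δ (C − D) = {}
Aᶜ = {5,7,10,14}
((C − (D ∩ A)) Δ (C − D)) − Aᶜ = {}
C Δ (D ∩ A) = {5,6,7,9,10,11,12,14}
Dᶜ = {5,7,8,9,10,12,14}
C ∩ Dᶜ = {5,7,9,10,12,14}
(C Δ (D ∩ A)) Δ (C ∩ Dᶜ) = {6,11}
(Aᶜ)ᶜ = {6,8,9,11,12,13}
((C Δ (D ∩ A)) Δ (C ∩ Dᶜ)) ∩ (Aᶜ)ᶜ = {6,11}
6 ∈ ((C Δ (D ∩ A)) Δ (C ∩ Dᶜ)) ∩ (Aᶜ)ᶜ but 6 ∉ ((C − (D ∩ A)) Δ (C − D)) − Aᶜ, so they differ.

No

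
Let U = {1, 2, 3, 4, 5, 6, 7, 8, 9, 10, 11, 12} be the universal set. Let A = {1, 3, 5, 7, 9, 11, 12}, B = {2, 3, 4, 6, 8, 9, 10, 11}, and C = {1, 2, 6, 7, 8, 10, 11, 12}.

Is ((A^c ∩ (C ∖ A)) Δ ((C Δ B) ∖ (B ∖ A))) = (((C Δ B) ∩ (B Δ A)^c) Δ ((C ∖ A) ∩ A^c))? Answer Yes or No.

A^c = {2, 4, 6, 8, 10}
C ∖ A = {2, 6, 8, 10}
A^c ∩ (C ∖ A) = {2, 6, 8, 10}
C Δ B = {1, 3, 4, 7, 9, 12}
B ∖ A = {2, 4, 6, 8, 10}
(C Δ B) ∖ (B ∖ A) = {1, 3, 7, 9, 12}
(A^c ∩ (C ∖ A)) Δ ((C Δ B) ∖ (B ∖ A)) = {1, 2, 3, 6, 7, 8, 9, 10, 12}
B Δ A = {1, 2, 4, 5, 6, 7, 8, 10, 12}
(B Δ A)^c = {3, 9, 11}
(C Δ B) ∩ (B Δ A)^c = {3, 9}
(C ∖ A) ∩ A^c = {2, 6, 8, 10}
((C Δ B) ∩ (B Δ A)^c) Δ ((C ∖ A) ∩ A^c) = {2, 3, 6, 8, 9, 10}
1 ∈ (A^c ∩ (C ∖ A)) Δ ((C Δ B) ∖ (B ∖ A)) but 1 ∉ ((C Δ B) ∩ (B Δ A)^c) Δ ((C ∖ A) ∩ A^c), so they differ.

No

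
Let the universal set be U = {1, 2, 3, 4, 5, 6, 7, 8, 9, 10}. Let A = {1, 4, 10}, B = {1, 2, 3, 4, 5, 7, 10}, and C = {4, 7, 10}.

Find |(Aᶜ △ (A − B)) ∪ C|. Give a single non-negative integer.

9

Aᶜ = {2, 3, 5, 6, 7, 8, 9}
A − B = {}
Aᶜ △ (A − B) = {2, 3, 5, 6, 7, 8, 9}
(Aᶜ △ (A − B)) ∪ C = {2, 3, 4, 5, 6, 7, 8, 9, 10}
|(Aᶜ △ (A − B)) ∪ C| = 9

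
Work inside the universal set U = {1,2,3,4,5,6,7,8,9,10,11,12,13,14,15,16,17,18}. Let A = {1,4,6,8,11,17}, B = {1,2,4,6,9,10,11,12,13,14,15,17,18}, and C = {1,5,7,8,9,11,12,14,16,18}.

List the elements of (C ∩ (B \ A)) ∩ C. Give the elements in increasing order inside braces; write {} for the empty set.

{9,12,14,18}

B \ A = {2,9,10,12,13,14,15,18}
C ∩ (B \ A) = {9,12,14,18}
(C ∩ (B \ A)) ∩ C = {9,12,14,18}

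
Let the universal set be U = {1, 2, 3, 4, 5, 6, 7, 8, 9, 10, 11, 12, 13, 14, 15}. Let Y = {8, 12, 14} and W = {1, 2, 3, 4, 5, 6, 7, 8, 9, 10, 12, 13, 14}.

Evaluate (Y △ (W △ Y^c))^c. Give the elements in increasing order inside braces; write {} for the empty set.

{1, 2, 3, 4, 5, 6, 7, 8, 9, 10, 12, 13, 14}

Y^c = {1, 2, 3, 4, 5, 6, 7, 9, 10, 11, 13, 15}
W △ Y^c = {8, 11, 12, 14, 15}
Y △ (W △ Y^c) = {11, 15}
(Y △ (W △ Y^c))^c = {1, 2, 3, 4, 5, 6, 7, 8, 9, 10, 12, 13, 14}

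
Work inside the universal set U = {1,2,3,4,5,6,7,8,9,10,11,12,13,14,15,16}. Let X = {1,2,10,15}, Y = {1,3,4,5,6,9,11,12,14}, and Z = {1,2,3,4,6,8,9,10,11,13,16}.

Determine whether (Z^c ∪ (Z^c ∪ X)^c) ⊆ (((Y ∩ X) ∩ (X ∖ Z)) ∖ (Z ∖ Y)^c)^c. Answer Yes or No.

Z^c = {5,7,12,14,15}
Z^c ∪ X = {1,2,5,7,10,12,14,15}
(Z^c ∪ X)^c = {3,4,6,8,9,11,13,16}
Z^c ∪ (Z^c ∪ X)^c = {3,4,5,6,7,8,9,11,12,13,14,15,16}
Y ∩ X = {1}
X ∖ Z = {15}
(Y ∩ X) ∩ (X ∖ Z) = {}
Z ∖ Y = {2,8,10,13,16}
(Z ∖ Y)^c = {1,3,4,5,6,7,9,11,12,14,15}
((Y ∩ X) ∩ (X ∖ Z)) ∖ (Z ∖ Y)^c = {}
(((Y ∩ X) ∩ (X ∖ Z)) ∖ (Z ∖ Y)^c)^c = {1,2,3,4,5,6,7,8,9,10,11,12,13,14,15,16}
Every element of {3,4,5,6,7,8,9,11,12,13,14,15,16} is in {1,2,3,4,5,6,7,8,9,10,11,12,13,14,15,16}, so Z^c ∪ (Z^c ∪ X)^c ⊆ (((Y ∩ X) ∩ (X ∖ Z)) ∖ (Z ∖ Y)^c)^c.

Yes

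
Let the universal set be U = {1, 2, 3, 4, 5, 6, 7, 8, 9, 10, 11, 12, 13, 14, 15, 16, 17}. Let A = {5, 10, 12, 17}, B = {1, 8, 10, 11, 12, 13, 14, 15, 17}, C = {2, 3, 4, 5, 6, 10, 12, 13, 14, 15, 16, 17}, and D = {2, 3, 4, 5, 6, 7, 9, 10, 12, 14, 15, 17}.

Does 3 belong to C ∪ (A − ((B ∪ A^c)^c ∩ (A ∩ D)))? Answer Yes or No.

3 ∉ A, so 3 ∈ A^c
3 ∉ B and 3 ∈ A^c, so 3 ∈ B ∪ A^c
3 ∉ (B ∪ A^c)^c since 3 ∈ (B ∪ A^c)
3 ∉ A and 3 ∈ D, so 3 ∉ A ∩ D
3 ∉ (B ∪ A^c)^c and 3 ∉ (A ∩ D), so 3 ∉ (B ∪ A^c)^c ∩ (A ∩ D)
3 ∉ A and 3 ∉ ((B ∪ A^c)^c ∩ (A ∩ D)), so 3 ∉ A − ((B ∪ A^c)^c ∩ (A ∩ D))
3 ∈ C and 3 ∉ (A − ((B ∪ A^c)^c ∩ (A ∩ D))), so 3 ∈ C ∪ (A − ((B ∪ A^c)^c ∩ (A ∩ D)))

Yes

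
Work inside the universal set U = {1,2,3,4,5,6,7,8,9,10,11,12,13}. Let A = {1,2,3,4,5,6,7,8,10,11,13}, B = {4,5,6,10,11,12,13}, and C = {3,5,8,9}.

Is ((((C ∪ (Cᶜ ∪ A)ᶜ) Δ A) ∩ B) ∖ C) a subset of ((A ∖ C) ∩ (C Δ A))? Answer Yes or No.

Cᶜ = {1,2,4,6,7,10,11,12,13}
Cᶜ ∪ A = {1,2,3,4,5,6,7,8,10,11,12,13}
(Cᶜ ∪ A)ᶜ = {9}
C ∪ (Cᶜ ∪ A)ᶜ = {3,5,8,9}
(C ∪ (Cᶜ ∪ A)ᶜ) Δ A = {1,2,4,6,7,9,10,11,13}
((C ∪ (Cᶜ ∪ A)ᶜ) Δ A) ∩ B = {4,6,10,11,13}
(((C ∪ (Cᶜ ∪ A)ᶜ) Δ A) ∩ B) ∖ C = {4,6,10,11,13}
A ∖ C = {1,2,4,6,7,10,11,13}
C Δ A = {1,2,4,6,7,9,10,11,13}
(A ∖ C) ∩ (C Δ A) = {1,2,4,6,7,10,11,13}
Every element of {4,6,10,11,13} is in {1,2,4,6,7,10,11,13}, so (((C ∪ (Cᶜ ∪ A)ᶜ) Δ A) ∩ B) ∖ C ⊆ (A ∖ C) ∩ (C Δ A).

Yes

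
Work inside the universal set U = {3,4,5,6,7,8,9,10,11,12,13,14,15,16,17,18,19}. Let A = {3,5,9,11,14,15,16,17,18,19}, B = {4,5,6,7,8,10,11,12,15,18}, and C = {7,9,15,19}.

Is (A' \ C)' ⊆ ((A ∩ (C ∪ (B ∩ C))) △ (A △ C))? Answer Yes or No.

A' = {4,6,7,8,10,12,13}
A' \ C = {4,6,8,10,12,13}
(A' \ C)' = {3,5,7,9,11,14,15,16,17,18,19}
B ∩ C = {7,15}
C ∪ (B ∩ C) = {7,9,15,19}
A ∩ (C ∪ (B ∩ C)) = {9,15,19}
A △ C = {3,5,7,11,14,16,17,18}
(A ∩ (C ∪ (B ∩ C))) △ (A △ C) = {3,5,7,9,11,14,15,16,17,18,19}
Every element of {3,5,7,9,11,14,15,16,17,18,19} is in {3,5,7,9,11,14,15,16,17,18,19}, so (A' \ C)' ⊆ (A ∩ (C ∪ (B ∩ C))) △ (A △ C).

Yes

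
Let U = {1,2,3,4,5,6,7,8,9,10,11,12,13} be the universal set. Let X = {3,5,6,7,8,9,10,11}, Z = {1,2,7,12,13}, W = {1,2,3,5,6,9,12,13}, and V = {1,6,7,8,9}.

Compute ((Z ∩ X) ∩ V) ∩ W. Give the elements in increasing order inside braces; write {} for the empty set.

{}

Z ∩ X = {7}
(Z ∩ X) ∩ V = {7}
((Z ∩ X) ∩ V) ∩ W = {}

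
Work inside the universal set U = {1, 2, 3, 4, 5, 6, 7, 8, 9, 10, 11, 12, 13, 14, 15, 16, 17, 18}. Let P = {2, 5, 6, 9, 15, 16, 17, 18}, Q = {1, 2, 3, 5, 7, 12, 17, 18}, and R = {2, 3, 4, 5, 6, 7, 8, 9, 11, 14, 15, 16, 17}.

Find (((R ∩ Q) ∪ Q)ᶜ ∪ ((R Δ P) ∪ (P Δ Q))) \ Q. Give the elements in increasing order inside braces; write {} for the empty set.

{4, 6, 8, 9, 10, 11, 13, 14, 15, 16}

R ∩ Q = {2, 3, 5, 7, 17}
(R ∩ Q) ∪ Q = {1, 2, 3, 5, 7, 12, 17, 18}
((R ∩ Q) ∪ Q)ᶜ = {4, 6, 8, 9, 10, 11, 13, 14, 15, 16}
R Δ P = {3, 4, 7, 8, 11, 14, 18}
P Δ Q = {1, 3, 6, 7, 9, 12, 15, 16}
(R Δ P) ∪ (P Δ Q) = {1, 3, 4, 6, 7, 8, 9, 11, 12, 14, 15, 16, 18}
((R ∩ Q) ∪ Q)ᶜ ∪ ((R Δ P) ∪ (P Δ Q)) = {1, 3, 4, 6, 7, 8, 9, 10, 11, 12, 13, 14, 15, 16, 18}
(((R ∩ Q) ∪ Q)ᶜ ∪ ((R Δ P) ∪ (P Δ Q))) \ Q = {4, 6, 8, 9, 10, 11, 13, 14, 15, 16}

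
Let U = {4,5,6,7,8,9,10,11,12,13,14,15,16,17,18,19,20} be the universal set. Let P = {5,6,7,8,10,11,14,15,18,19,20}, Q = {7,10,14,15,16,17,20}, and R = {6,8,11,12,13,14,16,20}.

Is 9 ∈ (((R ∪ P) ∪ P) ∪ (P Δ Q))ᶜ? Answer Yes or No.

Yes

9 ∉ R and 9 ∉ P, so 9 ∉ R ∪ P
9 ∉ (R ∪ P) and 9 ∉ P, so 9 ∉ (R ∪ P) ∪ P
9 ∉ P and 9 ∉ Q, so 9 ∉ P Δ Q
9 ∉ ((R ∪ P) ∪ P) and 9 ∉ (P Δ Q), so 9 ∉ ((R ∪ P) ∪ P) ∪ (P Δ Q)
9 ∈ (((R ∪ P) ∪ P) ∪ (P Δ Q))ᶜ since 9 ∉ (((R ∪ P) ∪ P) ∪ (P Δ Q))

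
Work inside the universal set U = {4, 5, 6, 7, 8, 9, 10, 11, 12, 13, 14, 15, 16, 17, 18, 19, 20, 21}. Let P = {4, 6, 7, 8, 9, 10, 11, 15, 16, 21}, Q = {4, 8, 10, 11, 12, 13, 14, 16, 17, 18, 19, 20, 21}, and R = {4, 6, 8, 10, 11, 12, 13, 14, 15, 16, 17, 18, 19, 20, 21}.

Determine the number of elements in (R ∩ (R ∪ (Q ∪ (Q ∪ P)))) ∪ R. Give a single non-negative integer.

15

Q ∪ P = {4, 6, 7, 8, 9, 10, 11, 12, 13, 14, 15, 16, 17, 18, 19, 20, 21}
Q ∪ (Q ∪ P) = {4, 6, 7, 8, 9, 10, 11, 12, 13, 14, 15, 16, 17, 18, 19, 20, 21}
R ∪ (Q ∪ (Q ∪ P)) = {4, 6, 7, 8, 9, 10, 11, 12, 13, 14, 15, 16, 17, 18, 19, 20, 21}
R ∩ (R ∪ (Q ∪ (Q ∪ P))) = {4, 6, 8, 10, 11, 12, 13, 14, 15, 16, 17, 18, 19, 20, 21}
(R ∩ (R ∪ (Q ∪ (Q ∪ P)))) ∪ R = {4, 6, 8, 10, 11, 12, 13, 14, 15, 16, 17, 18, 19, 20, 21}
|(R ∩ (R ∪ (Q ∪ (Q ∪ P)))) ∪ R| = 15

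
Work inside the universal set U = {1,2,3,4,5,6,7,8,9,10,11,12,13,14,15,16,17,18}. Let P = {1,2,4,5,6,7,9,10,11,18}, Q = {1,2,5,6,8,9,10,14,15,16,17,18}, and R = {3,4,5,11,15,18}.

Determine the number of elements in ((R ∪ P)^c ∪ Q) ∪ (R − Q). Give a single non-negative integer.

R ∪ P = {1,2,3,4,5,6,7,9,10,11,15,18}
(R ∪ P)^c = {8,12,13,14,16,17}
(R ∪ P)^c ∪ Q = {1,2,5,6,8,9,10,12,13,14,15,16,17,18}
R − Q = {3,4,11}
((R ∪ P)^c ∪ Q) ∪ (R − Q) = {1,2,3,4,5,6,8,9,10,11,12,13,14,15,16,17,18}
|((R ∪ P)^c ∪ Q) ∪ (R − Q)| = 17

17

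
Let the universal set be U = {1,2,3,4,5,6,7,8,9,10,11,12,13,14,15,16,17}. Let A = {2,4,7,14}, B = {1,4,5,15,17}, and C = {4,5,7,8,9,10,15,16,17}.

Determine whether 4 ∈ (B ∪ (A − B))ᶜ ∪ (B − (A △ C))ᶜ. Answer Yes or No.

4 ∈ A and 4 ∈ B, so 4 ∉ A − B
4 ∈ B and 4 ∉ (A − B), so 4 ∈ B ∪ (A − B)
4 ∉ (B ∪ (A − B))ᶜ since 4 ∈ (B ∪ (A − B))
4 ∈ A and 4 ∈ C, so 4 ∉ A △ C
4 ∈ B and 4 ∉ (A △ C), so 4 ∈ B − (A △ C)
4 ∉ (B − (A △ C))ᶜ since 4 ∈ (B − (A △ C))
4 ∉ (B ∪ (A − B))ᶜ and 4 ∉ (B − (A △ C))ᶜ, so 4 ∉ (B ∪ (A − B))ᶜ ∪ (B − (A △ C))ᶜ

No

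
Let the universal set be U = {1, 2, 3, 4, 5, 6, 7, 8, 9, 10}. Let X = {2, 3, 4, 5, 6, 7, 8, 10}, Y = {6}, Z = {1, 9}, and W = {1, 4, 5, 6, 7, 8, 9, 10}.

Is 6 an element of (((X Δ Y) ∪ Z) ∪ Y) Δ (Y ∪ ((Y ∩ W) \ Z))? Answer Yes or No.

No

6 ∈ X and 6 ∈ Y, so 6 ∉ X Δ Y
6 ∉ (X Δ Y) and 6 ∉ Z, so 6 ∉ (X Δ Y) ∪ Z
6 ∉ ((X Δ Y) ∪ Z) and 6 ∈ Y, so 6 ∈ ((X Δ Y) ∪ Z) ∪ Y
6 ∈ Y and 6 ∈ W, so 6 ∈ Y ∩ W
6 ∈ (Y ∩ W) and 6 ∉ Z, so 6 ∈ (Y ∩ W) \ Z
6 ∈ Y and 6 ∈ ((Y ∩ W) \ Z), so 6 ∈ Y ∪ ((Y ∩ W) \ Z)
6 ∈ (((X Δ Y) ∪ Z) ∪ Y) and 6 ∈ (Y ∪ ((Y ∩ W) \ Z)), so 6 ∉ (((X Δ Y) ∪ Z) ∪ Y) Δ (Y ∪ ((Y ∩ W) \ Z))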